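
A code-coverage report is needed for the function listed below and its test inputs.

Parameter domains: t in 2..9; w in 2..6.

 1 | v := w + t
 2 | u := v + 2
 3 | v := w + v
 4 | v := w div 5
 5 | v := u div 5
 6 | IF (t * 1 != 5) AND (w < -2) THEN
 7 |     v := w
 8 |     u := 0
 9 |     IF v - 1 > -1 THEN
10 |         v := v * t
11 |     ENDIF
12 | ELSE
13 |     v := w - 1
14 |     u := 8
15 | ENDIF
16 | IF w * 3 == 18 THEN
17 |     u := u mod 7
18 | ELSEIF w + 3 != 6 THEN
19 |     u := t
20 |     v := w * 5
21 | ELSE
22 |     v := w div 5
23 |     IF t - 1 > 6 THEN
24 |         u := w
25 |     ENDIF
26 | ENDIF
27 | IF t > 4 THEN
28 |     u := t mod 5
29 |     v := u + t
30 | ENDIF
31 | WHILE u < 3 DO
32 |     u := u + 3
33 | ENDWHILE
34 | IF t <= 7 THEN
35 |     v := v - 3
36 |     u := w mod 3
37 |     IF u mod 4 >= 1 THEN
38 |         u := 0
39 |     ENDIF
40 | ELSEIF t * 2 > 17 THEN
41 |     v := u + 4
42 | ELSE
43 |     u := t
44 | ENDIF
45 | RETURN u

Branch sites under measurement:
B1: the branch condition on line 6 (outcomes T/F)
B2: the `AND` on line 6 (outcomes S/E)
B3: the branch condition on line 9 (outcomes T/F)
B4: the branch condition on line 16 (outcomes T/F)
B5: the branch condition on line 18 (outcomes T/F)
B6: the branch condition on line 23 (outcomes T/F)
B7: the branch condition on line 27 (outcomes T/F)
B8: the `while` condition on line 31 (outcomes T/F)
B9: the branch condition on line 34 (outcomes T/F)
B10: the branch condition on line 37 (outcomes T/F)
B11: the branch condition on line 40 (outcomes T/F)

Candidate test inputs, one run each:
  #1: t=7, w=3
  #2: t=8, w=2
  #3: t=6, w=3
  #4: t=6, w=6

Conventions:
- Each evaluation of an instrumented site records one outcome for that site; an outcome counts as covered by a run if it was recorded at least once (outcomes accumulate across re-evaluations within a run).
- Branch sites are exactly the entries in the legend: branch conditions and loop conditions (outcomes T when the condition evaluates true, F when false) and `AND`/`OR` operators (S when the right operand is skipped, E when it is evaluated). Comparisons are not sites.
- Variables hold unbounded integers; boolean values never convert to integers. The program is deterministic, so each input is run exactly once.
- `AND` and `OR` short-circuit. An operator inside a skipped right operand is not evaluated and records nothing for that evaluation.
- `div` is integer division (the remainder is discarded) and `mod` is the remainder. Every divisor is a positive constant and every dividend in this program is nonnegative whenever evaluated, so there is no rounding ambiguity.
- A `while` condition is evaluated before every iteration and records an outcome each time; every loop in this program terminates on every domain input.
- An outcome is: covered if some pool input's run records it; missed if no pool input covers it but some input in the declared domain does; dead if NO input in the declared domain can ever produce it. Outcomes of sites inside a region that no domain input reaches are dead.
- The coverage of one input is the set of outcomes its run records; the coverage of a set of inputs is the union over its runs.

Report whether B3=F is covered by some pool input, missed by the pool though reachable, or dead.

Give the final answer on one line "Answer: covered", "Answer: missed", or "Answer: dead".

no pool input records B3=F
checking all 40 inputs in the declared domain: B3=F is never recorded -> dead

Answer: dead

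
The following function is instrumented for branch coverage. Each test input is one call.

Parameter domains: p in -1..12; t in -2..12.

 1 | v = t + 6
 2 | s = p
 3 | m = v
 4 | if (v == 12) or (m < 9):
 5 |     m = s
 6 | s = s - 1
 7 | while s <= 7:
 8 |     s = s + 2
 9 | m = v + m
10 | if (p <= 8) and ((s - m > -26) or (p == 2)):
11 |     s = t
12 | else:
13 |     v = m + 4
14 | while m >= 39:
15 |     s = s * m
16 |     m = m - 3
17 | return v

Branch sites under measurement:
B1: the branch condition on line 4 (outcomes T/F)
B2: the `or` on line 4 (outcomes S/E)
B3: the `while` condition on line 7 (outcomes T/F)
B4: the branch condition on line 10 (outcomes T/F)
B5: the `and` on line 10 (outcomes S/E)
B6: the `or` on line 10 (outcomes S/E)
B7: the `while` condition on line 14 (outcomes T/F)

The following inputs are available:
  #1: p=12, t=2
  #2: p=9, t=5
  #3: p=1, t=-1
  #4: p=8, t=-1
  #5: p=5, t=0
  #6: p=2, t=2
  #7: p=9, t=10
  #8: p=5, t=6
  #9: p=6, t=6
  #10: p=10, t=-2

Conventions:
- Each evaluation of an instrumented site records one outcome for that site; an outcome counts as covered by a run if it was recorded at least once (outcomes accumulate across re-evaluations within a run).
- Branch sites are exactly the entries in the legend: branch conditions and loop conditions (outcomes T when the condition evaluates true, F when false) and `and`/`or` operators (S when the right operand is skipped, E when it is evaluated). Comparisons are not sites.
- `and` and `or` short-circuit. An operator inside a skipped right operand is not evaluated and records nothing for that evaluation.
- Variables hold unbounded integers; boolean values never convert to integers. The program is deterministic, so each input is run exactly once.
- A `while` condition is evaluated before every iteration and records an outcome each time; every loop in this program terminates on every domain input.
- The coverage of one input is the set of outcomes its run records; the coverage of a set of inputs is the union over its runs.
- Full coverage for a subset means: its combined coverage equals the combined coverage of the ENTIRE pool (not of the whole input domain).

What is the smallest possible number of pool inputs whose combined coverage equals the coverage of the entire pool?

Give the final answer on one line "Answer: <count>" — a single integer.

run #1 (p=12, t=2) records B1=T, B2=E, B3=F, B4=F, B5=S, B7=F
run #2 (p=9, t=5) records B1=F, B2=E, B3=F, B4=F, B5=S, B7=F
run #3 (p=1, t=-1) records B1=T, B2=E, B3=T, B3=F, B4=T, B5=E, B6=S, B7=F
run #4 (p=8, t=-1) records B1=T, B2=E, B3=T, B3=F, B4=T, B5=E, B6=S, B7=F
run #5 (p=5, t=0) records B1=T, B2=E, B3=T, B3=F, B4=T, B5=E, B6=S, B7=F
run #6 (p=2, t=2) records B1=T, B2=E, B3=T, B3=F, B4=T, B5=E, B6=S, B7=F
run #7 (p=9, t=10) records B1=F, B2=E, B3=F, B4=F, B5=S, B7=F
run #8 (p=5, t=6) records B1=T, B2=S, B3=T, B3=F, B4=T, B5=E, B6=S, B7=F
run #9 (p=6, t=6) records B1=T, B2=S, B3=T, B3=F, B4=T, B5=E, B6=S, B7=F
run #10 (p=10, t=-2) records B1=T, B2=E, B3=F, B4=F, B5=S, B7=F
together the pool reaches 12 outcomes: B1=T, B1=F, B2=S, B2=E, B3=T, B3=F, B4=T, B4=F, B5=S, B5=E, B6=S, B7=F
no size-1 subset reaches all 12 outcomes (best union: 8/12)
the canonical winner is {2, 8}: size 2, full 12-outcome coverage, earliest index list among size-2 covers

Answer: 2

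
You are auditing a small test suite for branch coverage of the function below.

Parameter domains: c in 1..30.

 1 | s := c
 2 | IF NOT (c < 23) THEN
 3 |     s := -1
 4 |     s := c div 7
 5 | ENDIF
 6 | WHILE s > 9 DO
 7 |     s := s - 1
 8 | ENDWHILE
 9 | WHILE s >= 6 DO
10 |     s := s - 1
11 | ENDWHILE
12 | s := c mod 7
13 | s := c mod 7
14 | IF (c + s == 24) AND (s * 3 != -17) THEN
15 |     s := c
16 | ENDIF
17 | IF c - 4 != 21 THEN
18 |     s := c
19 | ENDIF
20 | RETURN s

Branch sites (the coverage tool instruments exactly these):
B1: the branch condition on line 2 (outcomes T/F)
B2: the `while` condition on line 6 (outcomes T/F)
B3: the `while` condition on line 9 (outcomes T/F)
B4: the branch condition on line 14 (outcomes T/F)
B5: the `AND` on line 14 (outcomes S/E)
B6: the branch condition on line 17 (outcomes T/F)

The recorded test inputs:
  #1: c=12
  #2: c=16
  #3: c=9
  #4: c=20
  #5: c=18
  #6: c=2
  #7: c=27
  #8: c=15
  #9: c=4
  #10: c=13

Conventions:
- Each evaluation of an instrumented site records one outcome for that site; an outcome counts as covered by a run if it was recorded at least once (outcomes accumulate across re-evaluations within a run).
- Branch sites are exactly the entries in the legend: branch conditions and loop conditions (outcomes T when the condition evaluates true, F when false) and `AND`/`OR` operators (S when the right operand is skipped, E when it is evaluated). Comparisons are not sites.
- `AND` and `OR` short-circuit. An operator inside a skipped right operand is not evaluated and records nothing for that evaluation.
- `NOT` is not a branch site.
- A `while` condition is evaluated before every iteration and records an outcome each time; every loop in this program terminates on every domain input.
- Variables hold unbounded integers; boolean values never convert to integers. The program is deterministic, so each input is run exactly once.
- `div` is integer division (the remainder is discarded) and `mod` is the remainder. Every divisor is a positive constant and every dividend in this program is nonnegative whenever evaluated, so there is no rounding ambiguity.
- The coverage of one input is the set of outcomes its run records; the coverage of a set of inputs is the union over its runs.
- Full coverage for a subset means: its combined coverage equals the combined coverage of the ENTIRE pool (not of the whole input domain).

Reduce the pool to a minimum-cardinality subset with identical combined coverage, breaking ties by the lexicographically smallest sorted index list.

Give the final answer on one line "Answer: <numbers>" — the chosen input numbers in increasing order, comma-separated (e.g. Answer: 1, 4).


run #1 (c=12) records B1=F, B2=T, B2=F, B3=T, B3=F, B4=F, B5=S, B6=T
run #2 (c=16) records B1=F, B2=T, B2=F, B3=T, B3=F, B4=F, B5=S, B6=T
run #3 (c=9) records B1=F, B2=F, B3=T, B3=F, B4=F, B5=S, B6=T
run #4 (c=20) records B1=F, B2=T, B2=F, B3=T, B3=F, B4=F, B5=S, B6=T
run #5 (c=18) records B1=F, B2=T, B2=F, B3=T, B3=F, B4=F, B5=S, B6=T
run #6 (c=2) records B1=F, B2=F, B3=F, B4=F, B5=S, B6=T
run #7 (c=27) records B1=T, B2=F, B3=F, B4=F, B5=S, B6=T
run #8 (c=15) records B1=F, B2=T, B2=F, B3=T, B3=F, B4=F, B5=S, B6=T
run #9 (c=4) records B1=F, B2=F, B3=F, B4=F, B5=S, B6=T
run #10 (c=13) records B1=F, B2=T, B2=F, B3=T, B3=F, B4=F, B5=S, B6=T
union over all inputs: B1=T, B1=F, B2=T, B2=F, B3=T, B3=F, B4=F, B5=S, B6=T (9 outcomes)
size 1 is not enough: best union over all size-1 subsets is 8/9
size 2: inputs {1, 7} cover all 9 outcomes, and no lexicographically smaller subset of this size does
Answer: 1, 7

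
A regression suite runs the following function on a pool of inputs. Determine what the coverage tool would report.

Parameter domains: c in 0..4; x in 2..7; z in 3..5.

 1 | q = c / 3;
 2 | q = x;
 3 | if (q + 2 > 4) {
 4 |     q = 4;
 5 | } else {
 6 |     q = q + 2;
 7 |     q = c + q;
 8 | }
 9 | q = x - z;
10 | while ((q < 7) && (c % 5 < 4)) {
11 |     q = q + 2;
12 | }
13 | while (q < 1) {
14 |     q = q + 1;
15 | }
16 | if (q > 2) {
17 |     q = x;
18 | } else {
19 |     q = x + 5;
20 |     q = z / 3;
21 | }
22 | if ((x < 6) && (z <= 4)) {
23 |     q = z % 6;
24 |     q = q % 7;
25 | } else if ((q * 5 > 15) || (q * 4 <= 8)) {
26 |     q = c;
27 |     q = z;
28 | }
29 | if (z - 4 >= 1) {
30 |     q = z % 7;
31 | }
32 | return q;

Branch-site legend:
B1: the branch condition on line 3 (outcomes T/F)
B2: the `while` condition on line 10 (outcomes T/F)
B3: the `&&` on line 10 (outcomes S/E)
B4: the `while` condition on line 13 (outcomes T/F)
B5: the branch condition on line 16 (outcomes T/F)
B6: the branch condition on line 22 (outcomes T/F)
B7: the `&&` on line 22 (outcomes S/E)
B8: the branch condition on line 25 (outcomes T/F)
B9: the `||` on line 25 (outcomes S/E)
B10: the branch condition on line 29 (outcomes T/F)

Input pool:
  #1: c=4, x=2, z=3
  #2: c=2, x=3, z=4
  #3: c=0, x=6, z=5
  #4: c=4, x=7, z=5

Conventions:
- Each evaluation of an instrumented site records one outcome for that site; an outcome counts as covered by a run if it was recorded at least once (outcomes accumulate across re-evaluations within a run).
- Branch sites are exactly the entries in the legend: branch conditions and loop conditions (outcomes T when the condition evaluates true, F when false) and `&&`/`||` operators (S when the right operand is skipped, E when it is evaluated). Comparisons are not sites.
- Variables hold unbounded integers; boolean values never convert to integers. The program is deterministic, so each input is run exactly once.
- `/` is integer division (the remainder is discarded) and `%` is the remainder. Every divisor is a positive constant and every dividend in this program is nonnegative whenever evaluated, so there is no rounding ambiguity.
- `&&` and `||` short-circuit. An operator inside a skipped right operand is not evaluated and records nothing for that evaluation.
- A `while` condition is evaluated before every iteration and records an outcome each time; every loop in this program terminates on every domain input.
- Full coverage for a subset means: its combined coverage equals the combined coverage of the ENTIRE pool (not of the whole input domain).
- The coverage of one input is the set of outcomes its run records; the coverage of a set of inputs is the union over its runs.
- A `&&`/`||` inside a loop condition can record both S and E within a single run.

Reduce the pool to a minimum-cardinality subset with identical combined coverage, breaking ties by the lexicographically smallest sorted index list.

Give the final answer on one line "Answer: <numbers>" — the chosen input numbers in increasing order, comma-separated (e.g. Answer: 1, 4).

#1 (c=4, x=2, z=3) -> B1->F, B3->E, B2->F, B4->T, B4->T, B4->F, B5->F, B7->E, B6->T, B10->F; covered: B1=F, B2=F, B3=E, B4=T, B4=F, B5=F, B6=T, B7=E, B10=F
#2 (c=2, x=3, z=4) -> B1->T, B3->E, B2->T, B3->E, B2->T, B3->E, B2->T, B3->E, B2->T, B3->S, B2->F, B4->F, B5->T, B7->E, ...; covered: B1=T, B2=T, B2=F, B3=S, B3=E, B4=F, B5=T, B6=T, B7=E, B10=F
#3 (c=0, x=6, z=5) -> B1->T, B3->E, B2->T, B3->E, B2->T, B3->E, B2->T, B3->S, B2->F, B4->F, B5->T, B7->S, B6->F, B9->S, ...; covered: B1=T, B2=T, B2=F, B3=S, B3=E, B4=F, B5=T, B6=F, B7=S, B8=T, B9=S, B10=T
#4 (c=4, x=7, z=5) -> B1->T, B3->E, B2->F, B4->F, B5->F, B7->S, B6->F, B9->E, B8->T, B10->T; covered: B1=T, B2=F, B3=E, B4=F, B5=F, B6=F, B7=S, B8=T, B9=E, B10=T
the full pool covers 19 outcomes: B1=T, B1=F, B2=T, B2=F, B3=S, B3=E, B4=T, B4=F, B5=T, B5=F, B6=T, B6=F, B7=S, B7=E, B8=T, B9=S, B9=E, B10=T, B10=F
no size-1 subset reaches all 19 outcomes (best union: 12/19)
no size-2 subset reaches all 19 outcomes (best union: 18/19)
size 3: inputs {1, 3, 4} cover all 19 outcomes, and no lexicographically smaller subset of this size does

Answer: 1, 3, 4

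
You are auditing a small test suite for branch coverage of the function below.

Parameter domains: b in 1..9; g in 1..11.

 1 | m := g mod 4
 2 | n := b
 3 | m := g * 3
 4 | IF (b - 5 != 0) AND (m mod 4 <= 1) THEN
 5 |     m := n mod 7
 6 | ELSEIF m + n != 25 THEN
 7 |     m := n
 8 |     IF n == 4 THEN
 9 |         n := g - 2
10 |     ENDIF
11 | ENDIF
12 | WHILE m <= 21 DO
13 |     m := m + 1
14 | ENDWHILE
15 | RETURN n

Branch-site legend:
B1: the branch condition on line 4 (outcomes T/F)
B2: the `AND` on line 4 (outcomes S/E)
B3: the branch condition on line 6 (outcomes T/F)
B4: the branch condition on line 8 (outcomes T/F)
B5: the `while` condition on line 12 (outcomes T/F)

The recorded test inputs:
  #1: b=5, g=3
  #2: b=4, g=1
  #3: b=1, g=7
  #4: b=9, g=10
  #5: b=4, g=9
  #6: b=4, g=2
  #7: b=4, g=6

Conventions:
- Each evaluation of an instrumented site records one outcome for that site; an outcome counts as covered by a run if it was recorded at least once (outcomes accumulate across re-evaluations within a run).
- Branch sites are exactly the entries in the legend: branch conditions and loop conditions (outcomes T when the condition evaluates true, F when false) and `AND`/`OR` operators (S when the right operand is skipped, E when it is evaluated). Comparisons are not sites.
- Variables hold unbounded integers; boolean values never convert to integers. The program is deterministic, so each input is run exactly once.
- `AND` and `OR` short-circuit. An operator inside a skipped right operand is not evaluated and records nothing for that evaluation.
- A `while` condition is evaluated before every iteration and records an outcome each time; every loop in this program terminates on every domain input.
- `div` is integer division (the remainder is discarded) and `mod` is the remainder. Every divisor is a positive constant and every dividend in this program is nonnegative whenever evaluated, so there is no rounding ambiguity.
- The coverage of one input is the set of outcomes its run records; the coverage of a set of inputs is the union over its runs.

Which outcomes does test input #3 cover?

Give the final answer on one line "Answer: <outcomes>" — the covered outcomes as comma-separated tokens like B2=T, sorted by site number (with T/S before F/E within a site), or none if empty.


Running input #3 (b=1, g=7), event by event:
  B2->E, B1->T, B5->T, B5->T, B5->T, B5->T, B5->T, B5->T, B5->T, B5->T
  B5->T, B5->T, B5->T, B5->T, B5->T, B5->T, B5->T, B5->T, B5->T, B5->T
  B5->T, B5->T, B5->T, B5->F
collecting distinct outcomes: B1=T, B2=E, B5=T, B5=F
Answer: B1=T, B2=E, B5=T, B5=F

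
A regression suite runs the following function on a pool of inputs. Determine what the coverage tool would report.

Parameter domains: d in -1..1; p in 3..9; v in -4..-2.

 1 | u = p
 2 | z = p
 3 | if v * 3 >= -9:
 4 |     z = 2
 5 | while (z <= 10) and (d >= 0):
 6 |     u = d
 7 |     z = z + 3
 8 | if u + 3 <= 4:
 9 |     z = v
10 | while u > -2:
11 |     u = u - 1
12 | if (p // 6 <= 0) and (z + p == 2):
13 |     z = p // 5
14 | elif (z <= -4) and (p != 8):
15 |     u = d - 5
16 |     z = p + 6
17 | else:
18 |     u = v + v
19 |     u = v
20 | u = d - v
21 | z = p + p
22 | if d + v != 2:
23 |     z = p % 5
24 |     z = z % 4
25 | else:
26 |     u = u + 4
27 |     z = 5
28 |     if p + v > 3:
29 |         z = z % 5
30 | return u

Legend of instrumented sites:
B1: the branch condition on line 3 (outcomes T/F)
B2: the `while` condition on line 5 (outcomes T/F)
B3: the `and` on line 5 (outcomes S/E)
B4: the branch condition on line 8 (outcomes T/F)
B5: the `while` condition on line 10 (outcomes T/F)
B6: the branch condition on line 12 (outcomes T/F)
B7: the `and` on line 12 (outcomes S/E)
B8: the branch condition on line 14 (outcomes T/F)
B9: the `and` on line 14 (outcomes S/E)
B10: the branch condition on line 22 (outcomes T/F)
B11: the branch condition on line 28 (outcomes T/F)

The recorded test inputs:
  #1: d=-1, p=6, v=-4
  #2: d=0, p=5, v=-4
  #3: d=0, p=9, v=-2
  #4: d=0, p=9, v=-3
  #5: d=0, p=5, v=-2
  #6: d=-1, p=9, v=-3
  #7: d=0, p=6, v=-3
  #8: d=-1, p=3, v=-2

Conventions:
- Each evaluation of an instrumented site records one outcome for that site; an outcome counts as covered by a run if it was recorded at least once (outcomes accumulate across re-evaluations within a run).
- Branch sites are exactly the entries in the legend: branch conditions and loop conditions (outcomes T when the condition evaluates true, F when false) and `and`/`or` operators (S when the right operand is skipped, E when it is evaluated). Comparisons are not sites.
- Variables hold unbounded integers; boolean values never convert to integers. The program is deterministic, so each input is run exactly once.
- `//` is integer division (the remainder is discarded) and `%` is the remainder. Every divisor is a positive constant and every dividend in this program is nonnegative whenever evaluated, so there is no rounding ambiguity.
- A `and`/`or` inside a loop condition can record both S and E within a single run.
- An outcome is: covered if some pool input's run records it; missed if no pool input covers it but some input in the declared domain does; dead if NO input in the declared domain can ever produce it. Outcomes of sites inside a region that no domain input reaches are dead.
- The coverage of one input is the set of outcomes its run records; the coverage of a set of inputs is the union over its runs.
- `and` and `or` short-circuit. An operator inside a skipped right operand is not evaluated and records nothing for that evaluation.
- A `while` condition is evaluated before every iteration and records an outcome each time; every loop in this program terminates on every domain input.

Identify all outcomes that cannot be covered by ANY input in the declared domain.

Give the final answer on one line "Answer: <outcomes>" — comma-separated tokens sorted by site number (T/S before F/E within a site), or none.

exhaustive pass over the 63-input domain:
  B10=F: zero occurrences over every domain input -> dead
  B11=T: zero occurrences over every domain input -> dead
  B11=F: zero occurrences over every domain input -> dead
  reachable outcomes have witnesses, e.g. B1=T (e.g. d=-1, p=3, v=-3), B1=F (e.g. d=-1, p=3, v=-4), B2=T (e.g. d=0, p=3, v=-4), B2=F (e.g. d=-1, p=3, v=-4)

Answer: B10=F, B11=T, B11=F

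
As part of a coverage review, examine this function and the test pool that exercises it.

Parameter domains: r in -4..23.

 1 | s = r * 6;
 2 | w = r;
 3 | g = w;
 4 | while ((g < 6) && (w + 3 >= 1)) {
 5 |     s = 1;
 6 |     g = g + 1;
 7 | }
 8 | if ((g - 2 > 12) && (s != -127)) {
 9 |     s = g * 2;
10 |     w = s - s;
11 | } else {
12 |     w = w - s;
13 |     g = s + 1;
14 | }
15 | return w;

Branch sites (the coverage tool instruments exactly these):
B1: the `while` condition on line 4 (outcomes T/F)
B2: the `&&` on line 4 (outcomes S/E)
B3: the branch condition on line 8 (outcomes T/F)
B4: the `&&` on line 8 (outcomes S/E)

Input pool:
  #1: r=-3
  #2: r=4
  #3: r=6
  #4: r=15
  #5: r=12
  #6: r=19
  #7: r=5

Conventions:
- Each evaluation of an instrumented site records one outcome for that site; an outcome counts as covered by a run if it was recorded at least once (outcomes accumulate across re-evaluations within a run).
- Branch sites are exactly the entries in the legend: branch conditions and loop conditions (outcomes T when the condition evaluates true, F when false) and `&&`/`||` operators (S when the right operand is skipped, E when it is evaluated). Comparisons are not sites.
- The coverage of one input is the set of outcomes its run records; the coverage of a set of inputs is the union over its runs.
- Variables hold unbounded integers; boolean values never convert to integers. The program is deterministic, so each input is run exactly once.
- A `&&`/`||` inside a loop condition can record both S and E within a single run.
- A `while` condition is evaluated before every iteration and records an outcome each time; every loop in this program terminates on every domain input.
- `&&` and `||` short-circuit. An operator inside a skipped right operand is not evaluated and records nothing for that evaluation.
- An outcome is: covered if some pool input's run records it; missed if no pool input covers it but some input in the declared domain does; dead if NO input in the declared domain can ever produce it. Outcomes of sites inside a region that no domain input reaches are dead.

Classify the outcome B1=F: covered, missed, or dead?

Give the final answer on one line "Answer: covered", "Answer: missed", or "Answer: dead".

B1=F is recorded by pool input(s) 1, 2, 3, 4, 5, 6, 7 -> covered

Answer: covered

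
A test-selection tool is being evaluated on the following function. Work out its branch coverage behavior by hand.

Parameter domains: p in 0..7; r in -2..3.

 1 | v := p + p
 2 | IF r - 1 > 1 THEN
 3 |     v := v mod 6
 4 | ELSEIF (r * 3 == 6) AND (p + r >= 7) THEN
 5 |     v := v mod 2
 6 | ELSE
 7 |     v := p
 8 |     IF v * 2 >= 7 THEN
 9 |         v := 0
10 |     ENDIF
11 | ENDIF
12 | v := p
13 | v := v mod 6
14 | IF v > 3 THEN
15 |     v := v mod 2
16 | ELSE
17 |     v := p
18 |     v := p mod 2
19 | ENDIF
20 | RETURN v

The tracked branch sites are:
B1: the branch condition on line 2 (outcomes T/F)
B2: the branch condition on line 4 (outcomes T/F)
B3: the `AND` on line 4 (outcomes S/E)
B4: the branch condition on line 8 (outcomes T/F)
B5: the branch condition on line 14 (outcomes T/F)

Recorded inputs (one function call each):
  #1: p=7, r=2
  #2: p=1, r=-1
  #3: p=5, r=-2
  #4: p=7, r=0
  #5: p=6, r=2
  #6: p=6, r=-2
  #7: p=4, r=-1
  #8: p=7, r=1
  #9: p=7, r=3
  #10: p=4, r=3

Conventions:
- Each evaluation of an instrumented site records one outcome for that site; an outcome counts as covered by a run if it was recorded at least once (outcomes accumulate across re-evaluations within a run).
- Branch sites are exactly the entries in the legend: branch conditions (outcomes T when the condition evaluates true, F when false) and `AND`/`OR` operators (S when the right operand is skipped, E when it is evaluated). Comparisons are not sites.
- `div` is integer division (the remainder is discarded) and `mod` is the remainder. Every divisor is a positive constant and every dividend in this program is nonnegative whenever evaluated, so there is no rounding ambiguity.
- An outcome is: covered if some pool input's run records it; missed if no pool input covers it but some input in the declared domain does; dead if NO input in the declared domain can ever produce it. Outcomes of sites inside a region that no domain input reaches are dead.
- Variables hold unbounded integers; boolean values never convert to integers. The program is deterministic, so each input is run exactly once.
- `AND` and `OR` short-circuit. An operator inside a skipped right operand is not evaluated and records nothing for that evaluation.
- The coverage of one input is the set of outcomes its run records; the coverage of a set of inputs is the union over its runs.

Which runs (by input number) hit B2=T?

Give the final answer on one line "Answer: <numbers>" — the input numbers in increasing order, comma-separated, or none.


input #1 (p=7, r=2): records B2=T
input #2 (p=1, r=-1): does not record B2=T
input #3 (p=5, r=-2): does not record B2=T
input #4 (p=7, r=0): does not record B2=T
input #5 (p=6, r=2): records B2=T
input #6 (p=6, r=-2): does not record B2=T
input #7 (p=4, r=-1): does not record B2=T
input #8 (p=7, r=1): does not record B2=T
input #9 (p=7, r=3): does not record B2=T
input #10 (p=4, r=3): does not record B2=T
Answer: 1, 5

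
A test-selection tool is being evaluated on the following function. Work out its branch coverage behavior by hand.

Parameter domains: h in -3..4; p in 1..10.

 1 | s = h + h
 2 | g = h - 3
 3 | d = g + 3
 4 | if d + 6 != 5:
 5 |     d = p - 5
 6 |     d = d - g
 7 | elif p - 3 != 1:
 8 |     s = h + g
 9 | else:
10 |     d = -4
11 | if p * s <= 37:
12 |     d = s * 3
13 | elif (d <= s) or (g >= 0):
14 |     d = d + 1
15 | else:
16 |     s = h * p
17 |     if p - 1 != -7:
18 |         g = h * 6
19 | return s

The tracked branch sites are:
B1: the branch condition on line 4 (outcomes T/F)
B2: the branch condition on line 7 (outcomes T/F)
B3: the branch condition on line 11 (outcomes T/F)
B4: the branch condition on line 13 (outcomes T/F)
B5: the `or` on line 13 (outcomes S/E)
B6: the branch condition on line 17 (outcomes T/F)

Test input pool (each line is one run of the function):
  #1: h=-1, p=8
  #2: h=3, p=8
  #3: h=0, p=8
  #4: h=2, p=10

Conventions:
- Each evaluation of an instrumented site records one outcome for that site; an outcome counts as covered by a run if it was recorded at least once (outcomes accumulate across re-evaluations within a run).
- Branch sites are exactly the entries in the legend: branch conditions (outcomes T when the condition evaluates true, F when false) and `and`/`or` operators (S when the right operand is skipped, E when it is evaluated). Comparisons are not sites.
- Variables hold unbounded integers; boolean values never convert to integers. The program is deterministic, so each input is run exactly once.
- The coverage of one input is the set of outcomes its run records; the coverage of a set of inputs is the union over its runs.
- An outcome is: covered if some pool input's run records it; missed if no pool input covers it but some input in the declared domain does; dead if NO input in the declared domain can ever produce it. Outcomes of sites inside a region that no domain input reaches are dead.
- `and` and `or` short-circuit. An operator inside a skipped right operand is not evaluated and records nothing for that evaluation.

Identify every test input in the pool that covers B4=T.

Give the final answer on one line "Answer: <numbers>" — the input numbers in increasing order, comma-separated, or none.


input #1 (h=-1, p=8): misses B4=T
input #2 (h=3, p=8): covers B4=T
input #3 (h=0, p=8): misses B4=T
input #4 (h=2, p=10): misses B4=T
Answer: 2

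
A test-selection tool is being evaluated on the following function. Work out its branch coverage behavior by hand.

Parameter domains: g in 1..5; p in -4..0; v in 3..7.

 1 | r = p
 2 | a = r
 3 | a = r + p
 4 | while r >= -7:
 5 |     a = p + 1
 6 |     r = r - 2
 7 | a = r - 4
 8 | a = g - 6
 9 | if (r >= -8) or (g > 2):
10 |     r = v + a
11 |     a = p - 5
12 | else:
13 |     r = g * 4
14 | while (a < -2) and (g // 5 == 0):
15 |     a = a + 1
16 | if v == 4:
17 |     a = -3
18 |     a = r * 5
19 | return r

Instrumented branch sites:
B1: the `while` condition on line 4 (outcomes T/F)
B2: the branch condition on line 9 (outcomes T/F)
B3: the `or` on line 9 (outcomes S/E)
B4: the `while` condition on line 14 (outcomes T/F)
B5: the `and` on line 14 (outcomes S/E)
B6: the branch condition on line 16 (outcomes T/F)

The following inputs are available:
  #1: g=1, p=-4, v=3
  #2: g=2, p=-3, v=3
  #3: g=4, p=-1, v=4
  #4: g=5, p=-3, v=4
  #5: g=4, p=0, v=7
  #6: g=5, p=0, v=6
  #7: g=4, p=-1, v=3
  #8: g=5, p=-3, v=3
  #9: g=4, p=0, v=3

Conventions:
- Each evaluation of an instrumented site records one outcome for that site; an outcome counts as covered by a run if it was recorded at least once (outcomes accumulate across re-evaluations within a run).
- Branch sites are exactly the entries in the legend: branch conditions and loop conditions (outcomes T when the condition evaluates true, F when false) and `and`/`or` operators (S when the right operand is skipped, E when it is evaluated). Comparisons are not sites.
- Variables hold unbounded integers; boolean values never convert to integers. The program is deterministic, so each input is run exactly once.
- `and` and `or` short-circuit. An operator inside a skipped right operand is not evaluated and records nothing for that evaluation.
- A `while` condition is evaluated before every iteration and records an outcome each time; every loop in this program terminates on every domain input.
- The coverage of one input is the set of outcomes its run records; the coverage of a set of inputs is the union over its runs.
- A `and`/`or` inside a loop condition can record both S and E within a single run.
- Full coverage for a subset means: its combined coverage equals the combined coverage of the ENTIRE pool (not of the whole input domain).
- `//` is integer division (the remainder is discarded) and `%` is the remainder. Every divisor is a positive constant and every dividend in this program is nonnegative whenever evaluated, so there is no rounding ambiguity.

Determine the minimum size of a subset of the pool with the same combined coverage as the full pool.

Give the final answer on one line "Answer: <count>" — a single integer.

input #1 (g=1, p=-4, v=3): events B1->T, B1->T, B1->F, B3->S, B2->T, B5->E, B4->T, B5->E, B4->T, B5->E, B4->T, B5->E, B4->T, B5->E, ...; covers B1=T, B1=F, B2=T, B3=S, B4=T, B4=F, B5=S, B5=E, B6=F
input #2 (g=2, p=-3, v=3): events B1->T, B1->T, B1->T, B1->F, B3->E, B2->F, B5->E, B4->T, B5->E, B4->T, B5->S, B4->F, B6->F; covers B1=T, B1=F, B2=F, B3=E, B4=T, B4=F, B5=S, B5=E, B6=F
input #3 (g=4, p=-1, v=4): events B1->T, B1->T, B1->T, B1->T, B1->F, B3->E, B2->T, B5->E, B4->T, B5->E, B4->T, B5->E, B4->T, B5->E, ...; covers B1=T, B1=F, B2=T, B3=E, B4=T, B4=F, B5=S, B5=E, B6=T
input #4 (g=5, p=-3, v=4): events B1->T, B1->T, B1->T, B1->F, B3->E, B2->T, B5->E, B4->F, B6->T; covers B1=T, B1=F, B2=T, B3=E, B4=F, B5=E, B6=T
input #5 (g=4, p=0, v=7): events B1->T, B1->T, B1->T, B1->T, B1->F, B3->S, B2->T, B5->E, B4->T, B5->E, B4->T, B5->E, B4->T, B5->S, ...; covers B1=T, B1=F, B2=T, B3=S, B4=T, B4=F, B5=S, B5=E, B6=F
input #6 (g=5, p=0, v=6): events B1->T, B1->T, B1->T, B1->T, B1->F, B3->S, B2->T, B5->E, B4->F, B6->F; covers B1=T, B1=F, B2=T, B3=S, B4=F, B5=E, B6=F
input #7 (g=4, p=-1, v=3): events B1->T, B1->T, B1->T, B1->T, B1->F, B3->E, B2->T, B5->E, B4->T, B5->E, B4->T, B5->E, B4->T, B5->E, ...; covers B1=T, B1=F, B2=T, B3=E, B4=T, B4=F, B5=S, B5=E, B6=F
input #8 (g=5, p=-3, v=3): events B1->T, B1->T, B1->T, B1->F, B3->E, B2->T, B5->E, B4->F, B6->F; covers B1=T, B1=F, B2=T, B3=E, B4=F, B5=E, B6=F
input #9 (g=4, p=0, v=3): events B1->T, B1->T, B1->T, B1->T, B1->F, B3->S, B2->T, B5->E, B4->T, B5->E, B4->T, B5->E, B4->T, B5->S, ...; covers B1=T, B1=F, B2=T, B3=S, B4=T, B4=F, B5=S, B5=E, B6=F
union over all inputs: B1=T, B1=F, B2=T, B2=F, B3=S, B3=E, B4=T, B4=F, B5=S, B5=E, B6=T, B6=F (12 outcomes)
every size-1 subset falls short of the 12 outcomes (best: 9/12)
every size-2 subset falls short of the 12 outcomes (best: 11/12)
the canonical winner is {1, 2, 3}: size 3, full 12-outcome coverage, earliest index list among size-3 covers

Answer: 3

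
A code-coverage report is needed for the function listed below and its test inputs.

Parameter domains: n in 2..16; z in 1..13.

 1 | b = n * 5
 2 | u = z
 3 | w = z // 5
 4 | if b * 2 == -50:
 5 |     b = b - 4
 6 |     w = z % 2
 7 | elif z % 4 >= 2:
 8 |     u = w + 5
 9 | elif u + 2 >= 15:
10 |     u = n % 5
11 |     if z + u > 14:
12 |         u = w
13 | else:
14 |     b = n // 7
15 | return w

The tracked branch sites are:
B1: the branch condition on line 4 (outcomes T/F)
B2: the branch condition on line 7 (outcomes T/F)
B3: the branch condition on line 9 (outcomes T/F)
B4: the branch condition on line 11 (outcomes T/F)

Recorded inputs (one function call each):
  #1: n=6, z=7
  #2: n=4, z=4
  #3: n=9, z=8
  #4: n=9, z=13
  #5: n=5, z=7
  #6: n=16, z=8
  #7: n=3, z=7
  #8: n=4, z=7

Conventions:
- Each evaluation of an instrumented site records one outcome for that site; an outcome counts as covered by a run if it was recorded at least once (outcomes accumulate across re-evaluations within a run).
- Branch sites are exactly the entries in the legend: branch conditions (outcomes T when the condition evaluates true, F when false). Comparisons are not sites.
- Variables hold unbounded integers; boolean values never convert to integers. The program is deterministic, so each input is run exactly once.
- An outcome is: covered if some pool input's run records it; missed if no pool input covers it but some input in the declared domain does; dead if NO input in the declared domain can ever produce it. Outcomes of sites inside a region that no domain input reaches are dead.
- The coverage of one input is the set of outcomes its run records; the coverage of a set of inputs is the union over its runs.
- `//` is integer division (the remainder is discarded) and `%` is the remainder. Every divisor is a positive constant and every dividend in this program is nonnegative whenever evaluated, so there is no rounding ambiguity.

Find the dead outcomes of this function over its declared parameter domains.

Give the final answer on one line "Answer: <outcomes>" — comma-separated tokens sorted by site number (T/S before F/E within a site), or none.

checking every outcome against all 195 domain inputs:
  B1=T: never recorded by any domain input -> dead
  reachable outcomes have witnesses, e.g. B1=F (e.g. n=2, z=1), B2=T (e.g. n=2, z=2), B2=F (e.g. n=2, z=1), B3=T (e.g. n=2, z=13)

Answer: B1=T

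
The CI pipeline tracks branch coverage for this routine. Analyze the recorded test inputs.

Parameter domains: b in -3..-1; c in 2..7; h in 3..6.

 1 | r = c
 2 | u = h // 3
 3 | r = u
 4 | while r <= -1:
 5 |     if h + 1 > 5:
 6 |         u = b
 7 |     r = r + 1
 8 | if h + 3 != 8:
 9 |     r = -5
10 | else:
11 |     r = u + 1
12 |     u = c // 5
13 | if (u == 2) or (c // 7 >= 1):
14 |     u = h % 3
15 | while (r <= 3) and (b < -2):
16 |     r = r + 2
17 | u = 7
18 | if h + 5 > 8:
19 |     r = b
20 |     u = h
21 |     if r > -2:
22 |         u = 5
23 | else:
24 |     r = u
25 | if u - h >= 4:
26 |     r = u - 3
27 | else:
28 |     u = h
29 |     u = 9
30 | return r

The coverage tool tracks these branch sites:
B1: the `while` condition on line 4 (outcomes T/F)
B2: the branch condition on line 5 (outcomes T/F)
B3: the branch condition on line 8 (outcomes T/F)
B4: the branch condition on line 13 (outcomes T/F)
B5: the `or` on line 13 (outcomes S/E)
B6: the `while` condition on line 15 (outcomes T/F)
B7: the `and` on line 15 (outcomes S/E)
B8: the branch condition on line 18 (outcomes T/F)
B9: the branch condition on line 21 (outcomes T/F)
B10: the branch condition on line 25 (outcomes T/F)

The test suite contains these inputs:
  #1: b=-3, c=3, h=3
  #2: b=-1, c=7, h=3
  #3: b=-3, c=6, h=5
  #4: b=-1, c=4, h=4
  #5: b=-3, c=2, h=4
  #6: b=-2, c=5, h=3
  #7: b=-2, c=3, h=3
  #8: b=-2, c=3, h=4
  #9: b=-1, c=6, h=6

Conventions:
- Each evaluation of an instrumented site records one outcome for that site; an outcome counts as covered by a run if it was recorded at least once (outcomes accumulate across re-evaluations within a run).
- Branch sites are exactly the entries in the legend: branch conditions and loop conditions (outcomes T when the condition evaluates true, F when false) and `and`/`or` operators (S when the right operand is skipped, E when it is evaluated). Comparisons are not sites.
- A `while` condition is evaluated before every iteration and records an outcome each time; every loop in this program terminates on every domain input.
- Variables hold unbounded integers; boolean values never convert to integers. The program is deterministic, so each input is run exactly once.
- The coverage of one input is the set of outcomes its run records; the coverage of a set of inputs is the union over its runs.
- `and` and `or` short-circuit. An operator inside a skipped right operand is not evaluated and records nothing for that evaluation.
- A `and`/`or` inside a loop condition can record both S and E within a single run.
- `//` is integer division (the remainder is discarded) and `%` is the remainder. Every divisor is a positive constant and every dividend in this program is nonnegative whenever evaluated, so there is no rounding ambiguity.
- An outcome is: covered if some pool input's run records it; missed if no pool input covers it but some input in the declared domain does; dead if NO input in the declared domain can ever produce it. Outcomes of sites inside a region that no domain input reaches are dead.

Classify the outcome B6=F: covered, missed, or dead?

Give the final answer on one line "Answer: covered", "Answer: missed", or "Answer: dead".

B6=F is recorded by pool input(s) 1, 2, 3, 4, 5, 6, 7, 8, 9 -> covered

Answer: covered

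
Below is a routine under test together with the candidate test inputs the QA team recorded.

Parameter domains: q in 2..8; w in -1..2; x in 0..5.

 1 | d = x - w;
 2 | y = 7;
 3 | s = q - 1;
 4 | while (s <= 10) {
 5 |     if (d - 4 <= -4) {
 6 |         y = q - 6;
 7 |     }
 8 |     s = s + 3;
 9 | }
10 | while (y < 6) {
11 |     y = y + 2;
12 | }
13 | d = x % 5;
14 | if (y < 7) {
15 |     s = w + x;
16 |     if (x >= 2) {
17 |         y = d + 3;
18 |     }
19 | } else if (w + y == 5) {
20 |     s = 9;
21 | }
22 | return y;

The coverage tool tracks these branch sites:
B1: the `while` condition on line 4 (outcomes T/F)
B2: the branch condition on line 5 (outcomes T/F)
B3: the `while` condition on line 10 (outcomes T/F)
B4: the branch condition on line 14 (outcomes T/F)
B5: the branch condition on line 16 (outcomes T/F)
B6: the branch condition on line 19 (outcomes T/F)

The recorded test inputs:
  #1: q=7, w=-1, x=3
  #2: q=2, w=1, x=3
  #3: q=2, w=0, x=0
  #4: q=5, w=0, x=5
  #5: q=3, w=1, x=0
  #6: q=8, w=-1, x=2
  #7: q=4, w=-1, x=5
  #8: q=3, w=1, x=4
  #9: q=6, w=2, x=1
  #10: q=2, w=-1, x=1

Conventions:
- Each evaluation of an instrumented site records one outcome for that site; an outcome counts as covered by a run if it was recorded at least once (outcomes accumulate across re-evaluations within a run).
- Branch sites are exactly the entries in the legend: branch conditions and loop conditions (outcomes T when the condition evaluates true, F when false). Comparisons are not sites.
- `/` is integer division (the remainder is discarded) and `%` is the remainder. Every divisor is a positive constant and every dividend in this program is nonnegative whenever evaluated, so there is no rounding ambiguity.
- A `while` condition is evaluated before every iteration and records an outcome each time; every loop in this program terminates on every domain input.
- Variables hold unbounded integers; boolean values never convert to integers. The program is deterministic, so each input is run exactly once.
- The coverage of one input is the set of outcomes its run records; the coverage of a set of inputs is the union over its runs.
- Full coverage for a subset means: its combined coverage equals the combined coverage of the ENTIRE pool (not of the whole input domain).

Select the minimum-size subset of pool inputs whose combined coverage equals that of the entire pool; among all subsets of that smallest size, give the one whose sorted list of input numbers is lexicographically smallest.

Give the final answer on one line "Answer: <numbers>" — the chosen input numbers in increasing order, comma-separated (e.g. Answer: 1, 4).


run #1 (q=7, w=-1, x=3) runs B1->T, B2->F, B1->T, B2->F, B1->F, B3->F, B4->F, B6->F; records B1=T, B1=F, B2=F, B3=F, B4=F, B6=F
run #2 (q=2, w=1, x=3) runs B1->T, B2->F, B1->T, B2->F, B1->T, B2->F, B1->T, B2->F, B1->F, B3->F, B4->F, B6->F; records B1=T, B1=F, B2=F, B3=F, B4=F, B6=F
run #3 (q=2, w=0, x=0) runs B1->T, B2->T, B1->T, B2->T, B1->T, B2->T, B1->T, B2->T, B1->F, B3->T, B3->T, B3->T, B3->T, B3->T, ...; records B1=T, B1=F, B2=T, B3=T, B3=F, B4=T, B5=F
run #4 (q=5, w=0, x=5) runs B1->T, B2->F, B1->T, B2->F, B1->T, B2->F, B1->F, B3->F, B4->F, B6->F; records B1=T, B1=F, B2=F, B3=F, B4=F, B6=F
run #5 (q=3, w=1, x=0) runs B1->T, B2->T, B1->T, B2->T, B1->T, B2->T, B1->F, B3->T, B3->T, B3->T, B3->T, B3->T, B3->F, B4->F, ...; records B1=T, B1=F, B2=T, B3=T, B3=F, B4=F, B6=F
run #6 (q=8, w=-1, x=2) runs B1->T, B2->F, B1->T, B2->F, B1->F, B3->F, B4->F, B6->F; records B1=T, B1=F, B2=F, B3=F, B4=F, B6=F
run #7 (q=4, w=-1, x=5) runs B1->T, B2->F, B1->T, B2->F, B1->T, B2->F, B1->F, B3->F, B4->F, B6->F; records B1=T, B1=F, B2=F, B3=F, B4=F, B6=F
run #8 (q=3, w=1, x=4) runs B1->T, B2->F, B1->T, B2->F, B1->T, B2->F, B1->F, B3->F, B4->F, B6->F; records B1=T, B1=F, B2=F, B3=F, B4=F, B6=F
run #9 (q=6, w=2, x=1) runs B1->T, B2->T, B1->T, B2->T, B1->F, B3->T, B3->T, B3->T, B3->F, B4->T, B5->F; records B1=T, B1=F, B2=T, B3=T, B3=F, B4=T, B5=F
run #10 (q=2, w=-1, x=1) runs B1->T, B2->F, B1->T, B2->F, B1->T, B2->F, B1->T, B2->F, B1->F, B3->F, B4->F, B6->F; records B1=T, B1=F, B2=F, B3=F, B4=F, B6=F
pool-wide coverage (10 outcomes): B1=T, B1=F, B2=T, B2=F, B3=T, B3=F, B4=T, B4=F, B5=F, B6=F
no size-1 subset reaches all 10 outcomes (best union: 7/10)
size 2: inputs {1, 3} cover all 10 outcomes, and no lexicographically smaller subset of this size does
Answer: 1, 3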